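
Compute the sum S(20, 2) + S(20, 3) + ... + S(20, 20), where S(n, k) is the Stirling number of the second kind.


By definition, S(n, k) counts partitions of an n-set into exactly k nonempty blocks.
Computing row n = 20 for k = 2..20:
S(20, k): 524287, 580606446, 45232115901, 749206090500, 4306078895384, 11143554045652, 15170932662679, 12011282644725, 5917584964655, 1900842429486, 411016633391, 61068660380, 6302524580, 452329200, 22350954, 741285, 15675, 190, 1
Sum = 51724158235371.

51724158235371


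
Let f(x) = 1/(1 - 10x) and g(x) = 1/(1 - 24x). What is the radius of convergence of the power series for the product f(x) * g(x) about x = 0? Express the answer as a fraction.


The radius of 1/(1 - 10x) is 1/10 (nearest singularity at x = 1/10), and the radius of 1/(1 - 24x) is 1/24.
The product f(x)*g(x) = 1/((1 - 10x)(1 - 24x)) has singularities at both 1/10 and 1/24, so its radius of convergence is the distance to the nearest one:
min(1/10, 1/24) = 1/24.

1/24


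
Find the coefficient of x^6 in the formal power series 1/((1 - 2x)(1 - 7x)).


By partial fractions or Cauchy convolution:
The coefficient equals sum_{k=0}^{6} 2^k * 7^(6-k).
= 164683

164683


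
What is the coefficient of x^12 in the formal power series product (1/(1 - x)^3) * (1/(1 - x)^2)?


Combine the factors: (1/(1 - x)^3) * (1/(1 - x)^2) = 1/(1 - x)^5.
Then use 1/(1 - x)^r = sum_{k>=0} C(k + r - 1, r - 1) x^k with r = 5 and k = 12:
C(16, 4) = 1820.

1820


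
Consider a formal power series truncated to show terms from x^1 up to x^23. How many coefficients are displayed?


From x^1 to x^23 inclusive, the count is 23 - 1 + 1 = 23.

23


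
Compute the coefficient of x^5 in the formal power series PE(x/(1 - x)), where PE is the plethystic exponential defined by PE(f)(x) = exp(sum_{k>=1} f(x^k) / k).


For f(x) = x/(1 - x) we have
sum_{k>=1} f(x^k) / k = sum_{k>=1} (1/k) * x^k / (1 - x^k) = sum_{k, m >= 1} x^(k m) / k,
which after exponentiating simplifies to
PE(x/(1 - x)) = prod_{k>=1} 1 / (1 - x^k).
This is the generating function for the partition function p(n), so the coefficient of x^5 is p(5).
Computing p(5) by dynamic programming over parts 1, 2, ..., 5: p(5) = 7.

7


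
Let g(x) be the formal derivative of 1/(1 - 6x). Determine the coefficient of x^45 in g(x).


Differentiate termwise: d/dx sum_{k>=0} 6^k x^k = sum_{k>=1} k 6^k x^(k-1) = sum_{j>=0} (j+1) 6^(j+1) x^j.
Equivalently, d/dx [1/(1 - 6x)] = 6/(1 - 6x)^2.
For j = 45: 46 * 6^46 = 46 * 623673825204293256669089197883129856 = 28688995959397489806778103102623973376.

28688995959397489806778103102623973376


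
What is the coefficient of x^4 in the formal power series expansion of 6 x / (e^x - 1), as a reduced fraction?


The exponential generating function for Bernoulli numbers is
x / (e^x - 1) = sum_{k>=0} B_k x^k / k!.
So the coefficient of x^4 in 6 x / (e^x - 1) is 6 B_4 / 4!.
Computing: B_4 = -1/30, 4! = 24, giving
6 * -1/30 / 24 = -1/120.

-1/120


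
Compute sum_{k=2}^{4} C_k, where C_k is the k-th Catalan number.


C_2 through C_4: 2, 5, 14
Sum = 2 + 5 + 14
= 21

21


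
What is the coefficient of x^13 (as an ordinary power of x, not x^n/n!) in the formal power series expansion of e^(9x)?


The exponential series is e^y = sum_{k>=0} y^k / k!. Substituting y = 9x gives
e^(9x) = sum_{k>=0} 9^k x^k / k!.
So the coefficient of x^n is a^n/n! with a = 9, n = 13:
9^13 / 13! = 2541865828329/6227020800 = 10460353203/25625600

10460353203/25625600


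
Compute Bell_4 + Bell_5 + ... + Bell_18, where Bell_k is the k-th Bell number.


Recall Bell_k counts set partitions of a k-set (with Bell_0 = 1 by convention).
Bell_4 through Bell_18: 15, 52, 203, 877, 4140, 21147, 115975, 678570, 4213597, 27644437, 190899322, 1382958545, 10480142147, 82864869804, 682076806159
Sum = 15 + 52 + 203 + 877 + 4140 + 21147 + 115975 + 678570 + 4213597 + 27644437 + 190899322 + 1382958545 + 10480142147 + 82864869804 + 682076806159 = 777028354990.

777028354990


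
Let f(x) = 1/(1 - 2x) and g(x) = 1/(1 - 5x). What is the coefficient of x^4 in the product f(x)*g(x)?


The coefficient of x^n in f*g is the Cauchy product: sum_{k=0}^{n} a^k * b^(n-k).
With a=2, b=5, n=4:
sum_{k=0}^{4} 2^k * 5^(4-k)
= 1031

1031


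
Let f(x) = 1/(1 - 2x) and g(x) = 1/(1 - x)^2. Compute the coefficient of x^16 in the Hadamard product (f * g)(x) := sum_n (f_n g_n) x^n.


f has coefficients f_k = 2^k. For g = 1/(1 - x)^2 the coefficient is g_k = C(k + 1, 1) = k + 1. The Hadamard coefficient is (f * g)_k = 2^k * (k + 1).
For k = 16: 2^16 * 17 = 65536 * 17 = 1114112.

1114112


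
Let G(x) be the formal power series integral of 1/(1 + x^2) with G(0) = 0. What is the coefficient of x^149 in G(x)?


1/(1 + x^2) = sum_{j>=0} (-1)^j x^(2j). Integrating termwise with G(0) = 0:
G(x) = sum_{j>=0} (-1)^j x^(2j+1) / (2j+1) = arctan(x).
Only odd powers are nonzero. For x^149 write 149 = 2*74 + 1, giving
(-1)^74 / 149 = 1/149 = 1/149.

1/149


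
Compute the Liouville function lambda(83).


The Liouville function is lambda(k) = (-1)^Omega(k), where Omega(k) counts the prime factors of k with multiplicity.
Factoring: 83 = 83, so Omega(83) = 1.
lambda(83) = (-1)^1 = -1.

-1


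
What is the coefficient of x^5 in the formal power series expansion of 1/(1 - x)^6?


The expansion 1/(1 - x)^r = sum_{k>=0} C(k + r - 1, r - 1) x^k follows from the multiset / negative-binomial theorem (or from repeated differentiation of the geometric series).
For r = 6 and k = 5:
C(10, 5) = 3628800 / (120 * 120) = 252.

252


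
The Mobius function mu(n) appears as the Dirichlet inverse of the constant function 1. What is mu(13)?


13 = 13 (all distinct primes).
mu(13) = (-1)^1 = -1

-1


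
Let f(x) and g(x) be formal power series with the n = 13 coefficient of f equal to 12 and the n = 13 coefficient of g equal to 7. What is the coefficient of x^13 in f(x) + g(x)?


Addition of formal power series is termwise.
The coefficient of x^13 in f + g = 12 + 7
= 19

19


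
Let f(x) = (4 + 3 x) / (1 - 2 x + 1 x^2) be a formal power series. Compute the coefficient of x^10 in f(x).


Write f(x) = sum_{k>=0} a_k x^k. Multiplying both sides by 1 - 2 x + 1 x^2 gives
(1 - 2 x + 1 x^2) sum_{k>=0} a_k x^k = 4 + 3 x.
Matching coefficients:
 x^0: a_0 = 4
 x^1: a_1 - 2 a_0 = 3  =>  a_1 = 2*4 + 3 = 11
 x^k (k >= 2): a_k = 2 a_{k-1} - 1 a_{k-2}.
Iterating: a_2 = 18, a_3 = 25, a_4 = 32, a_5 = 39, a_6 = 46, a_7 = 53, a_8 = 60, a_9 = 67, a_10 = 74.
So the coefficient of x^10 is 74.

74


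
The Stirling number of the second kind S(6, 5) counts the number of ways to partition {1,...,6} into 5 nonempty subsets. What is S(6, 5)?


Using the explicit formula S(n,k) = (1/k!) sum_{j=0}^{k} (-1)^(k-j) C(k,j) j^n:
S(6, 5) = 15
Equivalently, S(n,k) is n! times the coefficient of x^n in the EGF (e^x - 1)^k / k!.

15


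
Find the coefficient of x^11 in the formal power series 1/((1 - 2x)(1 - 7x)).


By partial fractions or Cauchy convolution:
The coefficient equals sum_{k=0}^{11} 2^k * 7^(11-k).
= 2768256621

2768256621


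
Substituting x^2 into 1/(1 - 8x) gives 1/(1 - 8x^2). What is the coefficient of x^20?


The coefficient of x^(2m) in 1/(1 - 8x^2) is 8^m.
With n = 20 = 2*10, the coefficient is 8^10 = 1073741824.

1073741824


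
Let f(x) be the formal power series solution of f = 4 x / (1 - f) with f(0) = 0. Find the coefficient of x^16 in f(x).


Apply Lagrange inversion: f = 4 x * phi(f) with phi(t) = 1/(1 - t), so
[x^n] f = 4^n * (1/n) [t^(n-1)] phi(t)^n = 4^n * (1/n) [t^(n-1)] (1 - t)^(-n) = 4^n * (1/n) C(2n - 2, n - 1) = 4^n * C_{n-1}.
For n = 16: C_15 = C(30, 15) / 16 = 155117520/16 = 9694845.
With the 4^16 = 4294967296 factor, the coefficient is 4294967296 * 9694845 = 41639042214789120.

41639042214789120


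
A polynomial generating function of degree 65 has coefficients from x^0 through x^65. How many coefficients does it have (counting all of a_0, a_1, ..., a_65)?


A polynomial of degree 65 takes the form a_0 + a_1 x + ... + a_65 x^65.
The number of coefficients is 65 + 1 = 66.

66


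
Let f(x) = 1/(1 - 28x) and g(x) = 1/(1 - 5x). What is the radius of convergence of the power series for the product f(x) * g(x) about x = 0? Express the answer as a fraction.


The radius of 1/(1 - 28x) is 1/28 (nearest singularity at x = 1/28), and the radius of 1/(1 - 5x) is 1/5.
The product f(x)*g(x) = 1/((1 - 28x)(1 - 5x)) has singularities at both 1/28 and 1/5, so its radius of convergence is the distance to the nearest one:
min(1/28, 1/5) = 1/28.

1/28


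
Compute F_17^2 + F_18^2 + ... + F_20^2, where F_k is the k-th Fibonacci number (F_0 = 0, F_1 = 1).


There is a standard identity sum_{k=0}^{N} F_k^2 = F_N * F_{N+1} (proved inductively from the telescoping relation F_k^2 = F_k F_{k+1} - F_{k-1} F_k). Then
sum_{k=17}^{20} F_k^2 = F_20 F_21 - F_16 F_17.
Computing: F_20 = 6765, F_21 = 10946, F_16 = 987, F_17 = 1597.
Sum = 6765 * 10946 - 987 * 1597 = 72473451.

72473451


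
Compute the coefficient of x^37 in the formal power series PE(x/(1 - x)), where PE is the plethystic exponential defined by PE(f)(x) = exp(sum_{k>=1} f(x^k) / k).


For f(x) = x/(1 - x) we have
sum_{k>=1} f(x^k) / k = sum_{k>=1} (1/k) * x^k / (1 - x^k) = sum_{k, m >= 1} x^(k m) / k,
which after exponentiating simplifies to
PE(x/(1 - x)) = prod_{k>=1} 1 / (1 - x^k).
This is the generating function for the partition function p(n), so the coefficient of x^37 is p(37).
Computing p(37) by dynamic programming over parts 1, 2, ..., 37: p(37) = 21637.

21637


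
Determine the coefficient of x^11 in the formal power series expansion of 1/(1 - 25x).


The geometric series identity gives 1/(1 - c x) = sum_{k>=0} c^k x^k, so the coefficient of x^k is c^k.
Here c = 25 and k = 11.
Computing: 25^11 = 2384185791015625

2384185791015625


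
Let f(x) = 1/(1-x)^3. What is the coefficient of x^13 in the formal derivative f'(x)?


Differentiate: d/dx [ 1/(1-x)^r ] = r / (1-x)^(r+1).
Here r = 3, so f'(x) = 3 / (1-x)^4.
The expansion of 1/(1-x)^(r+1) has coefficient of x^n equal to C(n+r, r).
So the coefficient of x^13 in f'(x) is
3 * C(16, 3) = 3 * 560 = 1680

1680


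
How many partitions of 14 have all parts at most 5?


Using the generating function (1-x)^(-1)(1-x^2)^(-1)...(1-x^5)^(-1),
the coefficient of x^14 counts these restricted partitions.
Result = 70

70


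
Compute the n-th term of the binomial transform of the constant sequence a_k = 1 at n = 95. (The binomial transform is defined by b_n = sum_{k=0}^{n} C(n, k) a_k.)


With a_k = 1 for all k, b_n = sum_{k=0}^{n} C(n, k) = 2^n by the binomial theorem.
For n = 95: 2^95 = 39614081257132168796771975168.

39614081257132168796771975168


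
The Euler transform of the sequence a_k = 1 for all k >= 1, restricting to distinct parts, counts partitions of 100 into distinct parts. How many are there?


Partitions of 100 into distinct parts can be computed via generating function.
Product (1+x)(1+x^2)(1+x^3)...
The coefficient of x^100 = 444793

444793


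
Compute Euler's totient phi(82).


phi(n) counts integers in [1, n] coprime to n. Using the multiplicative formula phi(n) = n * prod_{p | n} (1 - 1/p):
82 = 2 * 41, so
phi(82) = 82 * (1 - 1/2) * (1 - 1/41) = 40.

40


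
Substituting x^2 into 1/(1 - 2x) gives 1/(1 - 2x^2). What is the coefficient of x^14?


The coefficient of x^(2m) in 1/(1 - 2x^2) is 2^m.
With n = 14 = 2*7, the coefficient is 2^7 = 128.

128


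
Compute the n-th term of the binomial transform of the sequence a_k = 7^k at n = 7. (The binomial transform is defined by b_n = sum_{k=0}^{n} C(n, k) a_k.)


With a_k = 7^k, b_n = sum_{k=0}^{n} C(n, k) 7^k = (1 + 7)^n by the binomial theorem.
For n = 7: (1 + 7)^7 = 8^7 = 2097152.

2097152


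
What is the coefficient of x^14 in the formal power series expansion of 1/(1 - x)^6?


The expansion 1/(1 - x)^r = sum_{k>=0} C(k + r - 1, r - 1) x^k follows from the multiset / negative-binomial theorem (or from repeated differentiation of the geometric series).
For r = 6 and k = 14:
C(19, 5) = 121645100408832000 / (120 * 87178291200) = 11628.

11628


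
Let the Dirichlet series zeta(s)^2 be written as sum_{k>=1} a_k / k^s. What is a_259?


The Dirichlet convolution of the constant function 1 with itself gives (1 * 1)(k) = sum_{d | k} 1 = d(k), the number of positive divisors of k.
Since zeta(s) = sum_{k>=1} 1/k^s, we have zeta(s)^2 = sum_{k>=1} d(k)/k^s, so a_k = d(k).
For k = 259: the divisors are 1, 7, 37, 259.
Count = 4.

4


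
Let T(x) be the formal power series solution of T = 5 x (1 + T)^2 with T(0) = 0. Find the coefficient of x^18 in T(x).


Apply the Lagrange inversion formula: if T = 5 x * phi(T) with phi(t) = (1 + t)^2, then [x^n] T = 5^n * (1/n) [t^(n-1)] phi(t)^n = 5^n * (1/n) [t^(n-1)] (1 + t)^(2n) = 5^n * (1/n) C(2n, n-1).
Using the identity C(2n, n-1) = C(2n, n) * n / (n+1), the unscaled factor equals C(2n, n) / (n+1) = C_n, the n-th Catalan number.
For n = 18: C_18 = C(36, 18) / 19 = 9075135300/19 = 477638700.
With the 5^18 = 3814697265625 factor, the coefficient is 3814697265625 * 477638700 = 1822047042846679687500.

1822047042846679687500


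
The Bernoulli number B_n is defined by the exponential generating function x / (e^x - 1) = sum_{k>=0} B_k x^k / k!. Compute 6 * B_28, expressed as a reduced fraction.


Bernoulli numbers can also be computed recursively via B_0 = 1 and sum_{j=0}^{m} C(m+1, j) B_j = 0 for m >= 1. Odd-index Bernoulli numbers vanish for k >= 3.
Computing B_28 = -23749461029/870, so 6 * B_28 = 6 * -23749461029/870 = -23749461029/145.

-23749461029/145


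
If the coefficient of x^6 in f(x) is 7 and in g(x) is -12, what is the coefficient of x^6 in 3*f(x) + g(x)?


Scalar multiplication scales coefficients: 3 * 7 = 21.
Then add the g coefficient: 21 + -12
= 9

9


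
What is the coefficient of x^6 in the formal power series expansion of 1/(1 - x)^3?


The negative binomial / multiset identity is
1/(1 - x)^r = sum_{k>=0} C(k + r - 1, r - 1) x^k.
Here r = 3 and k = 6, so the coefficient is
C(6 + 2, 2) = C(8, 2)
= 28

28


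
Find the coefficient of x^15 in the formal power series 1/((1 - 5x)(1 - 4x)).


By partial fractions or Cauchy convolution:
The coefficient equals sum_{k=0}^{15} 5^k * 4^(15-k).
= 148292923329

148292923329


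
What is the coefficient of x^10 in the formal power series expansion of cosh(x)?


The Maclaurin series is cosh(t) = sum_{m>=0} t^(2m) / (2m)!, so substituting t = x, only even powers of x are nonzero, with coefficient of x^(2m) equal to 1 / (2m)!.
For x^10 the coefficient is 1/10! = 1/3628800 = 1/3628800.

1/3628800


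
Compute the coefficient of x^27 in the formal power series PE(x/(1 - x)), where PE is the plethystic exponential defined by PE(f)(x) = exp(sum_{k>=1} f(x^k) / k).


For f(x) = x/(1 - x) we have
sum_{k>=1} f(x^k) / k = sum_{k>=1} (1/k) * x^k / (1 - x^k) = sum_{k, m >= 1} x^(k m) / k,
which after exponentiating simplifies to
PE(x/(1 - x)) = prod_{k>=1} 1 / (1 - x^k).
This is the generating function for the partition function p(n), so the coefficient of x^27 is p(27).
Computing p(27) by dynamic programming over parts 1, 2, ..., 27: p(27) = 3010.

3010


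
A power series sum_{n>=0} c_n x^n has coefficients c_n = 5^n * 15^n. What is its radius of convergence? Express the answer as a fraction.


By the root test (Cauchy-Hadamard), the radius is R = 1 / limsup_n |c_n|^(1/n).
Here |c_n|^(1/n) = (5^n * 15^n)^(1/n) = 5 * 15 = 75 for all n.
So R = 1/75 = 1/75.

1/75


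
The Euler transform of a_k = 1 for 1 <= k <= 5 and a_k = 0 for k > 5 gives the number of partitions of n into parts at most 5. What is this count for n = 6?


Partitions of 6 into parts at most 5:
Using generating function (1-x)^(-1)(1-x^2)^(-1)...(1-x^5)^(-1),
the coefficient of x^6 = 10

10


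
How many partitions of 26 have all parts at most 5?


Using the generating function (1-x)^(-1)(1-x^2)^(-1)...(1-x^5)^(-1),
the coefficient of x^26 counts these restricted partitions.
Result = 427

427


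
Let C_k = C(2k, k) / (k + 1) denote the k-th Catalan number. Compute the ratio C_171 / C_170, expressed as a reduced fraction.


Using C_k = (2k)! / (k! (k+1)!), the ratio C_{k+1}/C_k simplifies to
C_{k+1}/C_k = [(2k+2)! / ((k+1)! (k+2)!)] * [k! (k+1)! / (2k)!]
 = (2k+2)(2k+1) / ((k+1)(k+2)) = 2(2k+1) / (k+2).
For k = 170: 2(2*170 + 1) / (170 + 2) = 682/172 = 341/86.

341/86


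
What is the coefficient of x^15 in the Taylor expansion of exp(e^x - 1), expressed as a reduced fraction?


exp(e^x - 1) = sum_{k>=0} Bell_k x^k / k!, where Bell_k is the k-th Bell number.
So the coefficient of x^15 is Bell_15 / 15!.
Computing: Bell_15 = 1382958545 and 15! = 1307674368000, giving
1382958545/1307674368000 = 276591709/261534873600.

276591709/261534873600


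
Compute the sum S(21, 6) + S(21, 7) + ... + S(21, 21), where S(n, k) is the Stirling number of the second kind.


By definition, S(n, k) counts partitions of an n-set into exactly k nonempty blocks.
Computing row n = 21 for k = 6..21:
S(21, k): 26585679462804, 82310957214948, 132511015347084, 123272476465204, 71187132291275, 26826851689001, 6833042030178, 1204909218331, 149304004500, 13087462580, 809944464, 34952799, 1023435, 19285, 210, 1
Sum = 470895301126099.

470895301126099


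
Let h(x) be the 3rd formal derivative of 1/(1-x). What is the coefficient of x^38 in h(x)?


Differentiating 3 times: d^3/dx^3 [1/(1-x)] = 3!/(1-x)^4.
The expansion 1/(1-x)^4 = sum_{k>=0} C(k+3, 3) x^k, so the coefficient of x^n in 3!/(1-x)^4 is 3! * C(n+3, 3).
For n = 38: 6 * C(41, 3) = 6 * 10660 = 63960

63960


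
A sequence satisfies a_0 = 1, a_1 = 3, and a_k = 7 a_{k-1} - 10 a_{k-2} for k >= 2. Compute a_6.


The characteristic equation is t^2 - 7 t + 10 = 0, with roots r_1 = 5 and r_2 = 2 (so c_1 = r_1 + r_2, c_2 = -r_1 r_2 as required).
One can use the closed form a_n = A r_1^n + B r_2^n, but direct iteration is more reliable:
a_0 = 1, a_1 = 3, a_2 = 11, a_3 = 47, a_4 = 219, a_5 = 1063, a_6 = 5251.
So a_6 = 5251.

5251


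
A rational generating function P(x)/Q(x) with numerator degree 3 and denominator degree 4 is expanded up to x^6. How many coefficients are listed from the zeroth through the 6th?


Expanding up to x^6 gives the coefficients for x^0, x^1, ..., x^6.
That is 6 + 1 = 7 coefficients in total.

7


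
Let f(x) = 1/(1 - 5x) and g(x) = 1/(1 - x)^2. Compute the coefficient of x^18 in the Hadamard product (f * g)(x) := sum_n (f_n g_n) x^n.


f has coefficients f_k = 5^k. For g = 1/(1 - x)^2 the coefficient is g_k = C(k + 1, 1) = k + 1. The Hadamard coefficient is (f * g)_k = 5^k * (k + 1).
For k = 18: 5^18 * 19 = 3814697265625 * 19 = 72479248046875.

72479248046875


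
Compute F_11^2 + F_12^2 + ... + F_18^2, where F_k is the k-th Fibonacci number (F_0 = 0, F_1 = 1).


There is a standard identity sum_{k=0}^{N} F_k^2 = F_N * F_{N+1} (proved inductively from the telescoping relation F_k^2 = F_k F_{k+1} - F_{k-1} F_k). Then
sum_{k=11}^{18} F_k^2 = F_18 F_19 - F_10 F_11.
Computing: F_18 = 2584, F_19 = 4181, F_10 = 55, F_11 = 89.
Sum = 2584 * 4181 - 55 * 89 = 10798809.

10798809


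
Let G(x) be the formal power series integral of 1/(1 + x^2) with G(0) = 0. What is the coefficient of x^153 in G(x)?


1/(1 + x^2) = sum_{j>=0} (-1)^j x^(2j). Integrating termwise with G(0) = 0:
G(x) = sum_{j>=0} (-1)^j x^(2j+1) / (2j+1) = arctan(x).
Only odd powers are nonzero. For x^153 write 153 = 2*76 + 1, giving
(-1)^76 / 153 = 1/153 = 1/153.

1/153


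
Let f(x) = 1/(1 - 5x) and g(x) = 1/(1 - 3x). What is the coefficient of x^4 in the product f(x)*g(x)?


The coefficient of x^n in f*g is the Cauchy product: sum_{k=0}^{n} a^k * b^(n-k).
With a=5, b=3, n=4:
sum_{k=0}^{4} 5^k * 3^(4-k)
= 1441

1441


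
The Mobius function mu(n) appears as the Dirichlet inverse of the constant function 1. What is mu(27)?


27 has a squared prime factor, so mu(27) = 0.
Factorization reveals a repeated prime.

0


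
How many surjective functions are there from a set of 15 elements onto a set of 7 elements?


By inclusion-exclusion on which target elements are missed, the number of surjections from an n-set onto a k-set is
surj(n, k) = sum_{j=0}^{k} (-1)^j C(k, j) (k - j)^n.
Equivalently surj(n, k) = k! * S(n, k), where S(n, k) is the Stirling number of the second kind.
For n = 15, k = 7:
S(15, 7) = 408741333, so
surj = 7! * 408741333 = 5040 * 408741333 = 2060056318320.

2060056318320


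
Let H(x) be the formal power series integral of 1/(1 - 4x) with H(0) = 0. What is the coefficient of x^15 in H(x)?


1/(1 - 4x) = sum_{k>=0} 4^k x^k. Integrating termwise with H(0) = 0:
H(x) = sum_{k>=0} 4^k x^(k+1) / (k+1) = sum_{m>=1} 4^(m-1) x^m / m.
For m = 15: 4^14/15 = 268435456/15 = 268435456/15.

268435456/15


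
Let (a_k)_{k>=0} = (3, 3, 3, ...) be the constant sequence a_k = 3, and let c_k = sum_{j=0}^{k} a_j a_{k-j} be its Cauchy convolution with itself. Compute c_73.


Since a_j = 3 for all j >= 0, the convolution sum becomes
c_k = sum_{j=0}^{k} 3 * 3 = 9 * (k + 1).
Equivalently, the generating function of (a_k) is 3/(1 - x) and its square is 9/(1 - x)^2 = sum_{k>=0} 9(k + 1) x^k.
For k = 73: 9 * 74 = 666.

666


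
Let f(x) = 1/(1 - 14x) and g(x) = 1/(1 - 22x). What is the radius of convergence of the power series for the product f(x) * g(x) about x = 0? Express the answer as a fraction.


The radius of 1/(1 - 14x) is 1/14 (nearest singularity at x = 1/14), and the radius of 1/(1 - 22x) is 1/22.
The product f(x)*g(x) = 1/((1 - 14x)(1 - 22x)) has singularities at both 1/14 and 1/22, so its radius of convergence is the distance to the nearest one:
min(1/14, 1/22) = 1/22.

1/22


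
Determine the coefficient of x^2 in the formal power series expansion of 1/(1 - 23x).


The geometric series identity gives 1/(1 - c x) = sum_{k>=0} c^k x^k, so the coefficient of x^k is c^k.
Here c = 23 and k = 2.
Computing: 23^2 = 529

529


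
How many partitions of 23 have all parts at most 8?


Using the generating function (1-x)^(-1)(1-x^2)^(-1)...(1-x^8)^(-1),
the coefficient of x^23 counts these restricted partitions.
Result = 764

764


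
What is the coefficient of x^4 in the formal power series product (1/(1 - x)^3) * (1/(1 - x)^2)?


Combine the factors: (1/(1 - x)^3) * (1/(1 - x)^2) = 1/(1 - x)^5.
Then use 1/(1 - x)^r = sum_{k>=0} C(k + r - 1, r - 1) x^k with r = 5 and k = 4:
C(8, 4) = 70.

70


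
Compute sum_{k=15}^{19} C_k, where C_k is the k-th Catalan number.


C_15 through C_19: 9694845, 35357670, 129644790, 477638700, 1767263190
Sum = 9694845 + 35357670 + 129644790 + 477638700 + 1767263190
= 2419599195

2419599195


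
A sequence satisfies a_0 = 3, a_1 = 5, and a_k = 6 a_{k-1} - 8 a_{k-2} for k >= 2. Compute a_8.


The characteristic equation is t^2 - 6 t + 8 = 0, with roots r_1 = 4 and r_2 = 2 (so c_1 = r_1 + r_2, c_2 = -r_1 r_2 as required).
One can use the closed form a_n = A r_1^n + B r_2^n, but direct iteration is more reliable:
a_0 = 3, a_1 = 5, a_2 = 6, a_3 = -4, a_4 = -72, a_5 = -400, a_6 = -1824, a_7 = -7744, a_8 = -31872.
So a_8 = -31872.

-31872


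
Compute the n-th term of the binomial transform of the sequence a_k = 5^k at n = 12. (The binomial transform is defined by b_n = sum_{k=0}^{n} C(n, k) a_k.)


With a_k = 5^k, b_n = sum_{k=0}^{n} C(n, k) 5^k = (1 + 5)^n by the binomial theorem.
For n = 12: (1 + 5)^12 = 6^12 = 2176782336.

2176782336


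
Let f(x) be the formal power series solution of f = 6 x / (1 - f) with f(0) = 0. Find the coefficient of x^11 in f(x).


Apply Lagrange inversion: f = 6 x * phi(f) with phi(t) = 1/(1 - t), so
[x^n] f = 6^n * (1/n) [t^(n-1)] phi(t)^n = 6^n * (1/n) [t^(n-1)] (1 - t)^(-n) = 6^n * (1/n) C(2n - 2, n - 1) = 6^n * C_{n-1}.
For n = 11: C_10 = C(20, 10) / 11 = 184756/11 = 16796.
With the 6^11 = 362797056 factor, the coefficient is 362797056 * 16796 = 6093539352576.

6093539352576


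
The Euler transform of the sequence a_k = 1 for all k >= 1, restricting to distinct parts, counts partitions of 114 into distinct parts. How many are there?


Partitions of 114 into distinct parts can be computed via generating function.
Product (1+x)(1+x^2)(1+x^3)...
The coefficient of x^114 = 1378304

1378304


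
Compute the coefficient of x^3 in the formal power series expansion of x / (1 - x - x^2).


Let f(x) = sum_{k>=0} a_k x^k. Multiplying f(x) * (1 - x - x^2) = x and matching coefficients gives a_0 = 0, a_1 = 1, and a_k = a_{k-1} + a_{k-2} for k >= 2. These are the Fibonacci numbers F_k.
Iterating from F_0 = 0, F_1 = 1:
F_0=0, F_1=1, F_2=1, F_3=2
F_3 = 2.

2


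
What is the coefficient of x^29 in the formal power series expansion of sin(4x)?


The Maclaurin series is sin(t) = sum_{k>=0} (-1)^k t^(2k+1) / (2k+1)!, so substituting t = 4x, only odd powers of x are nonzero, with coefficient of x^(2k+1) equal to (-1)^k 4^(2k+1) / (2k+1)!.
Write 29 = 2*14 + 1, giving the coefficient (-1)^14 * 4^29 / 29! = 288230376151711744/8841761993739701954543616000000 = 8589934592/263505041412702261046875.

8589934592/263505041412702261046875


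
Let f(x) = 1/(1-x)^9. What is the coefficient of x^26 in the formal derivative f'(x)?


Differentiate: d/dx [ 1/(1-x)^r ] = r / (1-x)^(r+1).
Here r = 9, so f'(x) = 9 / (1-x)^10.
The expansion of 1/(1-x)^(r+1) has coefficient of x^n equal to C(n+r, r).
So the coefficient of x^26 in f'(x) is
9 * C(35, 9) = 9 * 70607460 = 635467140

635467140


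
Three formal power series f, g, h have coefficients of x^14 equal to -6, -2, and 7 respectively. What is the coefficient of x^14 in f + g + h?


Series addition is componentwise:
-6 + -2 + 7
= -1

-1


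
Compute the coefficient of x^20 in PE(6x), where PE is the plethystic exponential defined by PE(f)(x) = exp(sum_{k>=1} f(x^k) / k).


With f(x) = 6x, the exponent is sum_{k>=1} 6 x^k / k = 6 * (-ln(1 - x)). Exponentiating:
PE(6x) = exp(-6 ln(1 - x)) = 1/(1 - x)^6.
By the negative binomial expansion, [x^n] 1/(1 - x)^6 = C(n + 5, 5).
For n = 20: C(25, 5) = 53130.

53130


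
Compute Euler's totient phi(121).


phi(n) counts integers in [1, n] coprime to n. Using the multiplicative formula phi(n) = n * prod_{p | n} (1 - 1/p):
121 = 11^2, so
phi(121) = 121 * (1 - 1/11) = 110.

110


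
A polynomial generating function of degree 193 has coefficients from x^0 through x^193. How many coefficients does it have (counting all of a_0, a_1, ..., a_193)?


A polynomial of degree 193 takes the form a_0 + a_1 x + ... + a_193 x^193.
The number of coefficients is 193 + 1 = 194.

194


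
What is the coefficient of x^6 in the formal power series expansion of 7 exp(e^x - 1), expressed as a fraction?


exp(e^x - 1) is the exponential generating function for the Bell numbers Bell_k: exp(e^x - 1) = sum_{k>=0} Bell_k x^k / k!.
So the coefficient of x^6 in 7 exp(e^x - 1) is 7 Bell_6 / 6!.
Computing: Bell_6 = 203 and 6! = 720, giving
7 * 203/720 = 1421/720.

1421/720


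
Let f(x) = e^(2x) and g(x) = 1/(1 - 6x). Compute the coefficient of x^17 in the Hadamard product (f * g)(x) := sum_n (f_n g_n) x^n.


Expanding: f_k = 2^k/k! (from e^(2x)) and g_k = 6^k (from 1/(1 - 6x)). So the Hadamard coefficient (f * g)_k = 2^k 6^k / k! = (12)^k / k!.
For k = 17: 12^17/17! = 2218611106740436992/355687428096000 = 92876046336/14889875.

92876046336/14889875


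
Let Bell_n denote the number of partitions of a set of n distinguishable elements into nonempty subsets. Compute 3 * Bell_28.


Bell_28 can be computed from the Bell triangle or from Dobinski's identity Bell_n = (1/e) * sum_{k>=0} k^n / k!.
Computing Bell_28 = 6160539404599934652455.
Then 3 * 6160539404599934652455 = 18481618213799803957365.

18481618213799803957365


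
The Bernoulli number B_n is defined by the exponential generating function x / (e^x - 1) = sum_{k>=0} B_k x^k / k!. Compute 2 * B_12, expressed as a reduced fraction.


Bernoulli numbers can also be computed recursively via B_0 = 1 and sum_{j=0}^{m} C(m+1, j) B_j = 0 for m >= 1. Odd-index Bernoulli numbers vanish for k >= 3.
Computing B_12 = -691/2730, so 2 * B_12 = 2 * -691/2730 = -691/1365.

-691/1365


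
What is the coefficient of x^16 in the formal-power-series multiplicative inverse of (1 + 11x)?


The inverse is 1/(1 + 11x). Apply the geometric identity 1/(1 - y) = sum_{k>=0} y^k with y = -11x:
1/(1 + 11x) = sum_{k>=0} (-11)^k x^k.
So the coefficient of x^16 is (-11)^16 = 45949729863572161.

45949729863572161


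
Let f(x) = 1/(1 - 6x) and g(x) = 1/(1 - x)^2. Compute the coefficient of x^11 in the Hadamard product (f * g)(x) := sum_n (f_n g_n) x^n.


f has coefficients f_k = 6^k. For g = 1/(1 - x)^2 the coefficient is g_k = C(k + 1, 1) = k + 1. The Hadamard coefficient is (f * g)_k = 6^k * (k + 1).
For k = 11: 6^11 * 12 = 362797056 * 12 = 4353564672.

4353564672


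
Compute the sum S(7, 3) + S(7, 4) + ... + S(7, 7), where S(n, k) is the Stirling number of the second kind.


By definition, S(n, k) counts partitions of an n-set into exactly k nonempty blocks.
Computing row n = 7 for k = 3..7:
S(7, k): 301, 350, 140, 21, 1
Sum = 813.

813


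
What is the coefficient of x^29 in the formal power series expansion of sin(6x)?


The Maclaurin series is sin(t) = sum_{k>=0} (-1)^k t^(2k+1) / (2k+1)!, so substituting t = 6x, only odd powers of x are nonzero, with coefficient of x^(2k+1) equal to (-1)^k 6^(2k+1) / (2k+1)!.
Write 29 = 2*14 + 1, giving the coefficient (-1)^14 * 6^29 / 29! = 36845653286788892983296/8841761993739701954543616000000 = 688747536/165277074603265625.

688747536/165277074603265625


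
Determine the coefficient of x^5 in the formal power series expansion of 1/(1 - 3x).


The geometric series identity gives 1/(1 - c x) = sum_{k>=0} c^k x^k, so the coefficient of x^k is c^k.
Here c = 3 and k = 5.
Computing: 3^5 = 243

243


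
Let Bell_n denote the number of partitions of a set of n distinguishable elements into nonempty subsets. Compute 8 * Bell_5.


Bell_5 can be computed from the Bell triangle or from Dobinski's identity Bell_n = (1/e) * sum_{k>=0} k^n / k!.
Computing Bell_5 = 52.
Then 8 * 52 = 416.

416


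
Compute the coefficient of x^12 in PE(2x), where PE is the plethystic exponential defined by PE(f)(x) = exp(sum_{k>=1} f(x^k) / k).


With f(x) = 2x, the exponent is sum_{k>=1} 2 x^k / k = 2 * (-ln(1 - x)). Exponentiating:
PE(2x) = exp(-2 ln(1 - x)) = 1/(1 - x)^2.
By the negative binomial expansion, [x^n] 1/(1 - x)^2 = C(n + 1, 1).
For n = 12: C(13, 1) = 13.

13


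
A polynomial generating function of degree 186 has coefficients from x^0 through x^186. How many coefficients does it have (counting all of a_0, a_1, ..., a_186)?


A polynomial of degree 186 takes the form a_0 + a_1 x + ... + a_186 x^186.
The number of coefficients is 186 + 1 = 187.

187


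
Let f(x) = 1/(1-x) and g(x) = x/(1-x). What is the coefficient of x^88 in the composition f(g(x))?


First simplify the composition: f(g(x)) = 1/(1 - x/(1-x)) = (1-x)/((1-x) - x) = (1-x)/(1-2x).
Now extract the coefficient. Write (1-x)/(1-2x) = 1/(1-2x) - x/(1-2x).
The coefficient of x^n in 1/(1-2x) is 2^n, and in x/(1-2x) is 2^(n-1) (for n >= 1).
So the coefficient of x^88 is 2^88 - 2^87 = 309485009821345068724781056 - 154742504910672534362390528 = 154742504910672534362390528.

154742504910672534362390528


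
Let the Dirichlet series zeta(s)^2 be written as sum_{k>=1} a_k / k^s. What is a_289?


The Dirichlet convolution of the constant function 1 with itself gives (1 * 1)(k) = sum_{d | k} 1 = d(k), the number of positive divisors of k.
Since zeta(s) = sum_{k>=1} 1/k^s, we have zeta(s)^2 = sum_{k>=1} d(k)/k^s, so a_k = d(k).
For k = 289: the divisors are 1, 17, 289.
Count = 3.

3


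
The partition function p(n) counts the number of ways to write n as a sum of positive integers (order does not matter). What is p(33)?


Using the generating function prod_{k>=1} 1/(1-x^k), we compute p(33).
By dynamic programming over parts 1 through 33:
p(33) = 10143

10143


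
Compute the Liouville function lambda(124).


The Liouville function is lambda(k) = (-1)^Omega(k), where Omega(k) counts the prime factors of k with multiplicity.
Factoring: 124 = 2 * 2 * 31, so Omega(124) = 3.
lambda(124) = (-1)^3 = -1.

-1


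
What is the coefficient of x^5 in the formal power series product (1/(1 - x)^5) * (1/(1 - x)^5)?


Combine the factors: (1/(1 - x)^5) * (1/(1 - x)^5) = 1/(1 - x)^10.
Then use 1/(1 - x)^r = sum_{k>=0} C(k + r - 1, r - 1) x^k with r = 10 and k = 5:
C(14, 9) = 2002.

2002


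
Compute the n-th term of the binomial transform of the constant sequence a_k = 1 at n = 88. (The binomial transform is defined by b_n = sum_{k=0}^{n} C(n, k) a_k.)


With a_k = 1 for all k, b_n = sum_{k=0}^{n} C(n, k) = 2^n by the binomial theorem.
For n = 88: 2^88 = 309485009821345068724781056.

309485009821345068724781056


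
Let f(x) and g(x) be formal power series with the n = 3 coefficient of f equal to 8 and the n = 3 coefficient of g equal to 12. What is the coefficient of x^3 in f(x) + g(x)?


Addition of formal power series is termwise.
The coefficient of x^3 in f + g = 8 + 12
= 20

20


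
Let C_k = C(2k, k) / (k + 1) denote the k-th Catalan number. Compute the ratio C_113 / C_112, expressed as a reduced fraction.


Using C_k = (2k)! / (k! (k+1)!), the ratio C_{k+1}/C_k simplifies to
C_{k+1}/C_k = [(2k+2)! / ((k+1)! (k+2)!)] * [k! (k+1)! / (2k)!]
 = (2k+2)(2k+1) / ((k+1)(k+2)) = 2(2k+1) / (k+2).
For k = 112: 2(2*112 + 1) / (112 + 2) = 450/114 = 75/19.

75/19


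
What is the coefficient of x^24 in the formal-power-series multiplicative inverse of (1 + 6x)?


The inverse is 1/(1 + 6x). Apply the geometric identity 1/(1 - y) = sum_{k>=0} y^k with y = -6x:
1/(1 + 6x) = sum_{k>=0} (-6)^k x^k.
So the coefficient of x^24 is (-6)^24 = 4738381338321616896.

4738381338321616896


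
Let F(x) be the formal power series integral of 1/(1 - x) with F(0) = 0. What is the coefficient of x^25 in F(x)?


1/(1 - x) = sum_{k>=0} x^k. Integrating termwise and using F(0) = 0 gives
F(x) = sum_{k>=0} x^(k+1) / (k+1) = sum_{m>=1} x^m / m = -ln(1 - x).
So the coefficient of x^25 is 1/25 = 1/25.

1/25


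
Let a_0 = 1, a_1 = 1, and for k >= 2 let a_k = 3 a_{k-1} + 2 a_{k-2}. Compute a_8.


Iterating the recurrence forward:
a_0 = 1
a_1 = 1
a_2 = 3*1 + 2*1 = 5
a_3 = 3*5 + 2*1 = 17
a_4 = 3*17 + 2*5 = 61
a_5 = 3*61 + 2*17 = 217
a_6 = 3*217 + 2*61 = 773
a_7 = 3*773 + 2*217 = 2753
a_8 = 3*2753 + 2*773 = 9805
So a_8 = 9805.

9805


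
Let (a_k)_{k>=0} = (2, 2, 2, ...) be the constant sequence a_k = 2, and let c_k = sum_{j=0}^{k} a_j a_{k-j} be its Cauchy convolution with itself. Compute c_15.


Since a_j = 2 for all j >= 0, the convolution sum becomes
c_k = sum_{j=0}^{k} 2 * 2 = 4 * (k + 1).
Equivalently, the generating function of (a_k) is 2/(1 - x) and its square is 4/(1 - x)^2 = sum_{k>=0} 4(k + 1) x^k.
For k = 15: 4 * 16 = 64.

64


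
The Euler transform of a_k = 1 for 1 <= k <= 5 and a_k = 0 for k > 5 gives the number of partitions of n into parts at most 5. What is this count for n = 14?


Partitions of 14 into parts at most 5:
Using generating function (1-x)^(-1)(1-x^2)^(-1)...(1-x^5)^(-1),
the coefficient of x^14 = 70

70


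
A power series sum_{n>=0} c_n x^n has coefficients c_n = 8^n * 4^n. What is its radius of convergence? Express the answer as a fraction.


By the root test (Cauchy-Hadamard), the radius is R = 1 / limsup_n |c_n|^(1/n).
Here |c_n|^(1/n) = (8^n * 4^n)^(1/n) = 8 * 4 = 32 for all n.
So R = 1/32 = 1/32.

1/32


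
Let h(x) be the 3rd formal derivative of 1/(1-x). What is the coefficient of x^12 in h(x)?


Differentiating 3 times: d^3/dx^3 [1/(1-x)] = 3!/(1-x)^4.
The expansion 1/(1-x)^4 = sum_{k>=0} C(k+3, 3) x^k, so the coefficient of x^n in 3!/(1-x)^4 is 3! * C(n+3, 3).
For n = 12: 6 * C(15, 3) = 6 * 455 = 2730

2730


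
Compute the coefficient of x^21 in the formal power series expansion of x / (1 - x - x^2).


Let f(x) = sum_{k>=0} a_k x^k. Multiplying f(x) * (1 - x - x^2) = x and matching coefficients gives a_0 = 0, a_1 = 1, and a_k = a_{k-1} + a_{k-2} for k >= 2. These are the Fibonacci numbers F_k.
Iterating from F_0 = 0, F_1 = 1:
F_0=0, F_1=1, F_2=1, F_3=2, F_4=3, F_5=5, F_6=8, F_7=13, F_8=21, F_9=34, ...
F_21 = 10946.

10946


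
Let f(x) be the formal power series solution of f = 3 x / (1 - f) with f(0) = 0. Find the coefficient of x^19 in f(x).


Apply Lagrange inversion: f = 3 x * phi(f) with phi(t) = 1/(1 - t), so
[x^n] f = 3^n * (1/n) [t^(n-1)] phi(t)^n = 3^n * (1/n) [t^(n-1)] (1 - t)^(-n) = 3^n * (1/n) C(2n - 2, n - 1) = 3^n * C_{n-1}.
For n = 19: C_18 = C(36, 18) / 19 = 9075135300/19 = 477638700.
With the 3^19 = 1162261467 factor, the coefficient is 1162261467 * 477638700 = 555141056157972900.

555141056157972900


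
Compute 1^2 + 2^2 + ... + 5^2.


This power sum has a closed form given by Faulhaber's formula
sum_{k=1}^{m} k^p = (1 / (p + 1)) * sum_{j=0}^{p} C(p + 1, j) B_j m^(p + 1 - j),
but for small m direct computation is fastest:
1 + 4 + 9 + 16 + 25 = 55.

55


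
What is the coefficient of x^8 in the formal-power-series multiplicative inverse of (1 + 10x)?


The inverse is 1/(1 + 10x). Apply the geometric identity 1/(1 - y) = sum_{k>=0} y^k with y = -10x:
1/(1 + 10x) = sum_{k>=0} (-10)^k x^k.
So the coefficient of x^8 is (-10)^8 = 100000000.

100000000


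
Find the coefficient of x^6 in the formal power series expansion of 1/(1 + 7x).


Write 1/(1 + c x) = 1/(1 - (-c) x) and apply the geometric-series identity
1/(1 - y) = sum_{k>=0} y^k to get 1/(1 + c x) = sum_{k>=0} (-c)^k x^k.
So the coefficient of x^k is (-c)^k = (-1)^k * c^k.
Here c = 7 and k = 6:
(-7)^6 = 1 * 117649 = 117649

117649


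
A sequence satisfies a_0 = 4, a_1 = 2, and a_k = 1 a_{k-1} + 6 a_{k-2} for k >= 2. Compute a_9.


The characteristic equation is t^2 - 1 t - 6 = 0, with roots r_1 = 3 and r_2 = -2 (so c_1 = r_1 + r_2, c_2 = -r_1 r_2 as required).
One can use the closed form a_n = A r_1^n + B r_2^n, but direct iteration is more reliable:
a_0 = 4, a_1 = 2, a_2 = 26, a_3 = 38, a_4 = 194, a_5 = 422, a_6 = 1586, a_7 = 4118, a_8 = 13634, a_9 = 38342.
So a_9 = 38342.

38342


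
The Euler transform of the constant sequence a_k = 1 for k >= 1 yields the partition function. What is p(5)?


The Euler transform converts the sequence a_k = 1 into the number of integer partitions.
Using the recurrence or dynamic programming:
p(5) = 7

7


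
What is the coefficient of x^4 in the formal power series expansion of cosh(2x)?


The Maclaurin series is cosh(t) = sum_{m>=0} t^(2m) / (2m)!, so substituting t = 2x, only even powers of x are nonzero, with coefficient of x^(2m) equal to 2^(2m) / (2m)!.
For x^4 the coefficient is 2^4/4! = 16/24 = 2/3.

2/3


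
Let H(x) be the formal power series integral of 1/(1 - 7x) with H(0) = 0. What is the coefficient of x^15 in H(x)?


1/(1 - 7x) = sum_{k>=0} 7^k x^k. Integrating termwise with H(0) = 0:
H(x) = sum_{k>=0} 7^k x^(k+1) / (k+1) = sum_{m>=1} 7^(m-1) x^m / m.
For m = 15: 7^14/15 = 678223072849/15 = 678223072849/15.

678223072849/15


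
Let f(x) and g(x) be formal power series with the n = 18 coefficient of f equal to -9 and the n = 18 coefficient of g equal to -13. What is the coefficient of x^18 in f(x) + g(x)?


Addition of formal power series is termwise.
The coefficient of x^18 in f + g = -9 + -13
= -22

-22


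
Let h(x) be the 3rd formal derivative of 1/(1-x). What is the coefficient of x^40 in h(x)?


Differentiating 3 times: d^3/dx^3 [1/(1-x)] = 3!/(1-x)^4.
The expansion 1/(1-x)^4 = sum_{k>=0} C(k+3, 3) x^k, so the coefficient of x^n in 3!/(1-x)^4 is 3! * C(n+3, 3).
For n = 40: 6 * C(43, 3) = 6 * 12341 = 74046

74046


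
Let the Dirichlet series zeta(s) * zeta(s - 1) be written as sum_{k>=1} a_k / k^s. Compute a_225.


Convolution gives a_k = sum_{d | k} d * 1 = sum_{d | k} d = sigma(k), the sum of positive divisors of k.
For k = 225, the divisors are 1, 3, 5, 9, 15, 25, 45, 75, 225, so
sigma(225) = 1 + 3 + 5 + 9 + 15 + 25 + 45 + 75 + 225 = 403.

403
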